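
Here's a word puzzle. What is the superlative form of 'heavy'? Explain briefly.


Apply superlative formation (consonant + y: change y to i, add -est): 'heavy' -> 'heaviest'.

heaviest


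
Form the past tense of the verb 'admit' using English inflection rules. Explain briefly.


Apply rule: Double final consonant and add -ed. 'admit' becomes 'admitted'.

admitted


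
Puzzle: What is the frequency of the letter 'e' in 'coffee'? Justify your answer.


Letter 'e' in 'coffee': found at position(s) 5, 6 = 2 occurrence(s).

2


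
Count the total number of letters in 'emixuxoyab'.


Spell out 'emixuxoyab' and number each letter: e(1), m(2), i(3), x(4), u(5), x(6), o(7), y(8), a(9), b(10). Total: 10 letters.

10


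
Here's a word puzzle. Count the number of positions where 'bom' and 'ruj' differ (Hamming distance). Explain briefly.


Alignment:
Position 1: 'b' vs 'r' = DIFFER
Position 2: 'o' vs 'u' = DIFFER
Position 3: 'm' vs 'j' = DIFFER
Total differences: 3

3


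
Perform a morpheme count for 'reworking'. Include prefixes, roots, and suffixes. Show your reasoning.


Decomposition: re- (prefix) + work (root) + -ing (suffix) = 3 morpheme(s)

3 morphemes


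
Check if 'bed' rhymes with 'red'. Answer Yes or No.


Rime (stressed vowel + following sounds) of 'bed': -ed = /ɛd/
Rime of 'red': -ed = /ɛd/
/ɛd/ and /ɛd/ are the same ending sound, so the words rhyme.

Yes


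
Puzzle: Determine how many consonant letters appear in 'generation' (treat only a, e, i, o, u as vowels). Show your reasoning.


Consonants in 'generation': g, n, r, t, n = 5 consonants.

5


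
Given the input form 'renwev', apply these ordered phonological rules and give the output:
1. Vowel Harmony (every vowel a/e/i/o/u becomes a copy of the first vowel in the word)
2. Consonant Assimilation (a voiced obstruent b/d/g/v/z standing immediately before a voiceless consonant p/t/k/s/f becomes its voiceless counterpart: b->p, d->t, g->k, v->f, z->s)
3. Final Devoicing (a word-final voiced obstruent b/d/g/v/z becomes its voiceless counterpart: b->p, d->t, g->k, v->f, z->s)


Starting form: 'renwev'
Rule 1: Vowel Harmony: all vowels already match. No change.
Rule 2: Consonant Assimilation: no voiced obstruent (b/d/g/v/z) stands immediately before a voiceless consonant (p/t/k/s/f). No change.
Rule 3: Final Devoicing: word-final voiced obstruent 'v' becomes voiceless 'f'. 'renwev' -> 'renwef'
Final form: 'renwef'

renwef


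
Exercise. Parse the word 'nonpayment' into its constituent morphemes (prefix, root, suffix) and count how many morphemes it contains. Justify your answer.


Step 1: Identify prefix: 'non' (meaning: not)
Step 2: Identify root: 'pay'
Step 3: Identify suffix(es): 'ment'
Decomposition: non- (prefix: not) + pay (root) + -ment (suffix: action/result)
Total morphemes: 3

3 morphemes (non- (prefix: not) + pay (root) + -ment (suffix: action/result))


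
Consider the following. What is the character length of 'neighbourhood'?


Spell out 'neighbourhood' and number each letter: n(1), e(2), i(3), g(4), h(5), b(6), o(7), u(8), r(9), h(10), o(11), o(12), d(13). Total: 13 letters.

13


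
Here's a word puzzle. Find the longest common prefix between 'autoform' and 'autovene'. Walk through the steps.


Compare from the start: 4 characters match: 'auto'. Mismatch at position 5: 'f' vs 'v'.

auto


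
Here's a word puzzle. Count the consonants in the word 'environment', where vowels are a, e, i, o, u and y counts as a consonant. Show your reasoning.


Consonants in 'environment': n, v, r, n, m, n, t = 7 consonants.

7


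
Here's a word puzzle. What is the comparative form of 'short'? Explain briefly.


Apply comparative formation (add -er): 'short' -> 'shorter'.

shorter


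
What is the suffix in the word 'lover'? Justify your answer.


The word 'lover' = 'love' (root) + '-er' (suffix). The suffix is '-er'.

er


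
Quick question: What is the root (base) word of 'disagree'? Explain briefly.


Remove prefix 'dis' from 'disagree' to get root 'agree'.

agree


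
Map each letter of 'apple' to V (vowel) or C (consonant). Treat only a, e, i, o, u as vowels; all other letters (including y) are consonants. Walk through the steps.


Letter mapping: a = V, p = C, p = C, l = C, e = V.

VCCCV


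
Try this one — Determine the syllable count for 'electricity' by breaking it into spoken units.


Break 'electricity' into syllables: e-lec-tric-i-ty -> e | lec | tric | i | ty = 5 syllables

5 syllables


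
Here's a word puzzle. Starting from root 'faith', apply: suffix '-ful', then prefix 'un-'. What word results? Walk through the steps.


Step 1: Add suffix '-ful' to 'faith' = 'faithful'
Step 2: Add prefix 'un-' to 'faithful' = 'unfaithful'

unfaithful


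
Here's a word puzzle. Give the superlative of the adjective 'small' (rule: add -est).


Apply superlative formation (add -est): 'small' -> 'smallest'.

smallest


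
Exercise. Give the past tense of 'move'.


Apply rule: Add -d (word ends in -e). 'move' becomes 'moved'.

moved


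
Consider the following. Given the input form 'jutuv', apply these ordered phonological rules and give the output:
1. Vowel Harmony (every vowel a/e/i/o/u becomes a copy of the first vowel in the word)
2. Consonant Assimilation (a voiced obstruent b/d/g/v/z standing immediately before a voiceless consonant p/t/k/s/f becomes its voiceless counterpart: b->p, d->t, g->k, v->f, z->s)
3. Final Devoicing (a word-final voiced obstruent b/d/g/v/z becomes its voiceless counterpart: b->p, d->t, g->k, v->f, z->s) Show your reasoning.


Starting form: 'jutuv'
Rule 1: Vowel Harmony: all vowels already match. No change.
Rule 2: Consonant Assimilation: no voiced obstruent (b/d/g/v/z) stands immediately before a voiceless consonant (p/t/k/s/f). No change.
Rule 3: Final Devoicing: word-final voiced obstruent 'v' becomes voiceless 'f'. 'jutuv' -> 'jutuf'
Final form: 'jutuf'

jutuf


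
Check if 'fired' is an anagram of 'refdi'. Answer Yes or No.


Sorted letters of 'fired': 'defir'
Sorted letters of 'refdi': 'defir'
They match.

Yes


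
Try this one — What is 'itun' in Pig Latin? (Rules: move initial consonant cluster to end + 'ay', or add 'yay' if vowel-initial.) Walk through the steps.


'itun' starts with a vowel, so add 'yay': 'itunyay'.

itunyay


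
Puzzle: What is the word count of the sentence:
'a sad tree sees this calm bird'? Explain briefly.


Split into words: a | sad | tree | sees | this | calm | bird = 7 words.

7


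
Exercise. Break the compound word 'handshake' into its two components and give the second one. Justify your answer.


Split 'handshake' into 'hand' + 'shake'. The second part is 'shake'.

shake


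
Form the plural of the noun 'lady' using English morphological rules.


Apply rule: Change -y to -ies (consonant + y). 'lady' becomes 'ladies'.

ladies


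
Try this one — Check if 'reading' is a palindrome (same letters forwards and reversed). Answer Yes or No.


Forward: 'reading'
Reversed: 'gnidaer'
They differ.

No


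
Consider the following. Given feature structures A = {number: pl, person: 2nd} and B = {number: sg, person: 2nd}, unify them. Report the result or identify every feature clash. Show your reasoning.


Compare features:
number: A=pl vs B=sg -> CLASH
person: A=2nd vs B=2nd -> unified: 2nd
Clash detected on feature 'number' (pl vs sg); unification fails.

CLASH on 'number' (pl vs sg)


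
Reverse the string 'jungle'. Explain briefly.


Reverse 'jungle' character by character: 'elgnuj'.

elgnuj


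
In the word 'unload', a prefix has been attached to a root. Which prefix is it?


The word 'unload' = 'un' (prefix) + 'load' (root). The prefix is 'un'.

un


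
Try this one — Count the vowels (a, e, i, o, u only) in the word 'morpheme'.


Vowels in 'morpheme': o, e, e = 3 vowels.

3


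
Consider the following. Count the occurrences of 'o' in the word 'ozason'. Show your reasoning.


Letter 'o' in 'ozason': found at position(s) 1, 5 = 2 occurrence(s).

2


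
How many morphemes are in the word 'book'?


Decomposition: book (free morpheme) = 1 morpheme(s)

1 morphemes


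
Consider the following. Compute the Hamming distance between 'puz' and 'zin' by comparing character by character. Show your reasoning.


Alignment:
Position 1: 'p' vs 'z' = DIFFER
Position 2: 'u' vs 'i' = DIFFER
Position 3: 'z' vs 'n' = DIFFER
Total differences: 3

3


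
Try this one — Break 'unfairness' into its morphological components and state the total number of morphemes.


Step 1: Identify prefix: 'un' (meaning: not/reverse)
Step 2: Identify root: 'fair'
Step 3: Identify suffix(es): 'ness'
Decomposition: un- (prefix: not/reverse) + fair (root) + -ness (suffix: state of)
Total morphemes: 3

3 morphemes (un- (prefix: not/reverse) + fair (root) + -ness (suffix: state of))


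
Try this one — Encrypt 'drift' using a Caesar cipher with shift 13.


Shift each letter by 13: d -> q, r -> e, i -> v, f -> s, t -> g. Result: 'qevsg'.

qevsg


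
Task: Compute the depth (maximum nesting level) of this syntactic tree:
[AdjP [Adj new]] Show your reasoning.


Count bracket nesting levels:
'[' at pos 0: depth = 1
'[' at pos 6: depth = 2
Maximum depth reached: 2

2


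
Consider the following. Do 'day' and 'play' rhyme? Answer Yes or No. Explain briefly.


Rime (stressed vowel + following sounds) of 'day': -ay = /eɪ/
Rime of 'play': -ay = /eɪ/
/eɪ/ and /eɪ/ are the same ending sound, so the words rhyme.

Yes


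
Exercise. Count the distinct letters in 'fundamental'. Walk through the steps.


Unique letters in 'fundamental': {a, d, e, f, l, m, n, t, u} = 9 distinct letters.

9


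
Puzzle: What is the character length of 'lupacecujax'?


Spell out 'lupacecujax' and number each letter: l(1), u(2), p(3), a(4), c(5), e(6), c(7), u(8), j(9), a(10), x(11). Total: 11 letters.

11


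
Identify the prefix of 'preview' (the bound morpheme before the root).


The word 'preview' = 'pre' (prefix) + 'view' (root). The prefix is 'pre'.

pre


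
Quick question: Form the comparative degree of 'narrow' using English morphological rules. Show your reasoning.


Apply comparative formation (add -er): 'narrow' -> 'narrower'.

narrower


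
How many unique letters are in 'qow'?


Unique letters in 'qow': {o, q, w} = 3 distinct letters.

3


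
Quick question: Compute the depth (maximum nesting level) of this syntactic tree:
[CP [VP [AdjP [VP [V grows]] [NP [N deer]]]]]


Count bracket nesting levels:
'[' at pos 0: depth = 1
'[' at pos 4: depth = 2
'[' at pos 8: depth = 3
'[' at pos 14: depth = 4
'[' at pos 18: depth = 5
'[' at pos 29: depth = 4
'[' at pos 33: depth = 5
Maximum depth reached: 5

5


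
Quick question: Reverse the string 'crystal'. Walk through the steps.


Reverse 'crystal' character by character: 'latsyrc'.

latsyrc


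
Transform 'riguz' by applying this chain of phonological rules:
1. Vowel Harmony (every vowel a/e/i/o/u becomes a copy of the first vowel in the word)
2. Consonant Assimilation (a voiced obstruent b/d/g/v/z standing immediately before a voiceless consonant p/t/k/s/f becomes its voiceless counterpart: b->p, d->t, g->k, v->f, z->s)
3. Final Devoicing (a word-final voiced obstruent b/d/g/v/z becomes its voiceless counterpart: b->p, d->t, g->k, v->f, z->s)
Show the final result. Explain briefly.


Starting form: 'riguz'
Rule 1: Vowel Harmony: all vowels become 'i' (matching first vowel). 'riguz' -> 'rigiz'
Rule 2: Consonant Assimilation: no voiced obstruent (b/d/g/v/z) stands immediately before a voiceless consonant (p/t/k/s/f). No change.
Rule 3: Final Devoicing: word-final voiced obstruent 'z' becomes voiceless 's'. 'rigiz' -> 'rigis'
Final form: 'rigis'

rigis


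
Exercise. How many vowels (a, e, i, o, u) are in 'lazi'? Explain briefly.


Vowels in 'lazi': a, i = 2 vowels.

2


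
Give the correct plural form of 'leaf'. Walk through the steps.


Apply rule: Change -f to -ves. 'leaf' becomes 'leaves'.

leaves


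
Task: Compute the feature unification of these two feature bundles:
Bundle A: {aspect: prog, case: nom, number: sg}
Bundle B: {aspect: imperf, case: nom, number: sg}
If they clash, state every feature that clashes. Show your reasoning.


Compare features:
aspect: A=prog vs B=imperf -> CLASH
case: A=nom vs B=nom -> unified: nom
number: A=sg vs B=sg -> unified: sg
Clash detected on feature 'aspect' (prog vs imperf); unification fails.

CLASH on 'aspect' (prog vs imperf)


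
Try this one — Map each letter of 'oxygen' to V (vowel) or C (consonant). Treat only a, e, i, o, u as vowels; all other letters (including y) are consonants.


Letter mapping: o = V, x = C, y = C, g = C, e = V, n = C.

VCCCVC


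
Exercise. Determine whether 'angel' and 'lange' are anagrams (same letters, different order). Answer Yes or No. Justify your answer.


Sorted letters of 'angel': 'aegln'
Sorted letters of 'lange': 'aegln'
They match.

Yes


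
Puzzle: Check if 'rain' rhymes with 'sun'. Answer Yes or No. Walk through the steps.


Rime (stressed vowel + following sounds) of 'rain': -ain = /eɪn/
Rime of 'sun': -un = /ʌn/
/eɪn/ and /ʌn/ are different ending sounds, so the words do not rhyme.

No


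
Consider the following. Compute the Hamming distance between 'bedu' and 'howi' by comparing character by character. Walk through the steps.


Alignment:
Position 1: 'b' vs 'h' = DIFFER
Position 2: 'e' vs 'o' = DIFFER
Position 3: 'd' vs 'w' = DIFFER
Position 4: 'u' vs 'i' = DIFFER
Total differences: 4

4


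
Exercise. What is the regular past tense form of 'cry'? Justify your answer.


Apply rule: Change -y to -ied. 'cry' becomes 'cried'.

cried


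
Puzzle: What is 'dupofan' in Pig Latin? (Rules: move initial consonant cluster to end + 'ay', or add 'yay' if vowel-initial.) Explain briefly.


'dupofan': move consonant cluster 'd' to end and add 'ay': 'upofanday'.

upofanday


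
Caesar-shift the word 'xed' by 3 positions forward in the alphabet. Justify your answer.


Shift each letter by 3: x -> a, e -> h, d -> g. Result: 'ahg'.

ahg


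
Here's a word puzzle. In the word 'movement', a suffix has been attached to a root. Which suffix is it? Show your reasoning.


The word 'movement' = 'move' (root) + '-ment' (suffix). The suffix is '-ment'.

ment


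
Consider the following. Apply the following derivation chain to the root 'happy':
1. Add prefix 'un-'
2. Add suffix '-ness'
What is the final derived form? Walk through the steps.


Step 1: Add prefix 'un-' to 'happy' = 'unhappy'
Step 2: Add suffix '-ness' to 'unhappy' = 'unhappiness'

unhappiness


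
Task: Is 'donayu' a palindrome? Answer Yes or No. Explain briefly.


Forward: 'donayu'
Reversed: 'uyanod'
They differ.

No


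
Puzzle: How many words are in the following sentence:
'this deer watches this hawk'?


Split into words: this | deer | watches | this | hawk = 5 words.

5


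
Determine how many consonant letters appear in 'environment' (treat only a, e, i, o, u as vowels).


Consonants in 'environment': n, v, r, n, m, n, t = 7 consonants.

7


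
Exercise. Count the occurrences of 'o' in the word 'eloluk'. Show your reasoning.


Letter 'o' in 'eloluk': found at position(s) 3 = 1 occurrence(s).

1


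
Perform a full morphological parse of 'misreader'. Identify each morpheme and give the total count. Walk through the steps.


Step 1: Identify prefix: 'mis' (meaning: wrongly)
Step 2: Identify root: 'read'
Step 3: Identify suffix(es): 'er'
Decomposition: mis- (prefix: wrongly) + read (root) + -er (suffix: one who)
Total morphemes: 3

3 morphemes (mis- (prefix: wrongly) + read (root) + -er (suffix: one who))


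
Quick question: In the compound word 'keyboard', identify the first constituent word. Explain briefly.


Split 'keyboard' into 'key' + 'board'. The first part is 'key'.

key


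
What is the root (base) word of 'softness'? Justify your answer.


Remove suffix '-ness' from 'softness' to get root 'soft'.

soft


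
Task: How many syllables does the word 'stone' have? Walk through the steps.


Break 'stone' into syllables: stone -> stone = 1 syllable

1 syllable


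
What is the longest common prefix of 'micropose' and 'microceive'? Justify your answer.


Compare from the start: 5 characters match: 'micro'. Mismatch at position 6: 'p' vs 'c'.

micro


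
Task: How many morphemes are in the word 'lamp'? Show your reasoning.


Decomposition: lamp (free morpheme) = 1 morpheme(s)

1 morphemes


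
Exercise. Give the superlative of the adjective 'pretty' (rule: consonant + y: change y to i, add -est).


Apply superlative formation (consonant + y: change y to i, add -est): 'pretty' -> 'prettiest'.

prettiest


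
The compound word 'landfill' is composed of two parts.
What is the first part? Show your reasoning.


Split 'landfill' into 'land' + 'fill'. The first part is 'land'.

land


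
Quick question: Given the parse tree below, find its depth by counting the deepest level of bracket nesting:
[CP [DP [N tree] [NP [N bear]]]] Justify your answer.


Count bracket nesting levels:
'[' at pos 0: depth = 1
'[' at pos 4: depth = 2
'[' at pos 8: depth = 3
'[' at pos 17: depth = 3
'[' at pos 21: depth = 4
Maximum depth reached: 4

4


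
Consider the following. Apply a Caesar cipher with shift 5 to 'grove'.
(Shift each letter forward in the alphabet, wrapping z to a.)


Shift each letter by 5: g -> l, r -> w, o -> t, v -> a, e -> j. Result: 'lwtaj'.

lwtaj


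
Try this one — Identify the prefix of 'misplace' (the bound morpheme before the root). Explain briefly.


The word 'misplace' = 'mis' (prefix) + 'place' (root). The prefix is 'mis'.

mis


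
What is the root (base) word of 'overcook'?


Remove prefix 'over' from 'overcook' to get root 'cook'.

cook


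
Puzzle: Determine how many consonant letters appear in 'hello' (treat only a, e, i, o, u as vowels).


Consonants in 'hello': h, l, l = 3 consonants.

3


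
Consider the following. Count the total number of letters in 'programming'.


Spell out 'programming' and number each letter: p(1), r(2), o(3), g(4), r(5), a(6), m(7), m(8), i(9), n(10), g(11). Total: 11 letters.

11


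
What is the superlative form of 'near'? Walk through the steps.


Apply superlative formation (add -est): 'near' -> 'nearest'.

nearest


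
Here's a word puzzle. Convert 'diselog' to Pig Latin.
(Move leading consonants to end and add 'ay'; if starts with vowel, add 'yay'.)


'diselog': move consonant cluster 'd' to end and add 'ay': 'iselogday'.

iselogday


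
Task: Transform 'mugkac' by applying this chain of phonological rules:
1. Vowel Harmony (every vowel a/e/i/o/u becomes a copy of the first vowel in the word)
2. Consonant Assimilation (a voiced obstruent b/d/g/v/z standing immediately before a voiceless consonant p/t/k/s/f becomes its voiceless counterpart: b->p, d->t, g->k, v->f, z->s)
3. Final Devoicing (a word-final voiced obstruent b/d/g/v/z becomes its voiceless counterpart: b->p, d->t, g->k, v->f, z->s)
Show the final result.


Starting form: 'mugkac'
Rule 1: Vowel Harmony: all vowels become 'u' (matching first vowel). 'mugkac' -> 'mugkuc'
Rule 2: Consonant Assimilation: voiced obstruent before voiceless consonant becomes voiceless ('gk' -> 'kk'). 'mugkuc' -> 'mukkuc'
Rule 3: Final Devoicing: final consonant 'c' is not one of the voiced obstruents b/d/g/v/z. No change.
Final form: 'mukkuc'

mukkuc


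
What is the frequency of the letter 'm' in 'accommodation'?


Letter 'm' in 'accommodation': found at position(s) 5, 6 = 2 occurrence(s).

2


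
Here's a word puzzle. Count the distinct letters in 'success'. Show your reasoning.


Unique letters in 'success': {c, e, s, u} = 4 distinct letters.

4


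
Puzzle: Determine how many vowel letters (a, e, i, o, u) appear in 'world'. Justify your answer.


Vowels in 'world': o = 1 vowels.

1


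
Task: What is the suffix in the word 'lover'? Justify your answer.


The word 'lover' = 'love' (root) + '-er' (suffix). The suffix is '-er'.

er


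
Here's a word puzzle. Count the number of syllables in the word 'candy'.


Break 'candy' into syllables: can-dy -> can | dy = 2 syllables

2 syllables


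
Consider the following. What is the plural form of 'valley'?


Apply rule: Add -s. 'valley' becomes 'valleys'.

valleys


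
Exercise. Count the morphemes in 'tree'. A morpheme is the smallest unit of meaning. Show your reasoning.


Decomposition: tree (free morpheme) = 1 morpheme(s)

1 morphemes


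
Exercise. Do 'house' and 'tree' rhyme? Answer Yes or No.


Rime (stressed vowel + following sounds) of 'house': -ouse = /aʊs/
Rime of 'tree': -ee = /iː/
/aʊs/ and /iː/ are different ending sounds, so the words do not rhyme.

No


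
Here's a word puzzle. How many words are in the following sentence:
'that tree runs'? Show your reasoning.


Split into words: that | tree | runs = 3 words.

3


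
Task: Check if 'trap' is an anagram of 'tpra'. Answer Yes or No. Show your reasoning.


Sorted letters of 'trap': 'aprt'
Sorted letters of 'tpra': 'aprt'
They match.

Yes


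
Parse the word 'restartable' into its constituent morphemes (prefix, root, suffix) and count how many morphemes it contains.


Step 1: Identify prefix: 're' (meaning: again)
Step 2: Identify root: 'start'
Step 3: Identify suffix(es): 'able'
Decomposition: re- (prefix: again) + start (root) + -able (suffix: capable of)
Total morphemes: 3

3 morphemes (re- (prefix: again) + start (root) + -able (suffix: capable of))


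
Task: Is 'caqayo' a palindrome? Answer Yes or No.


Forward: 'caqayo'
Reversed: 'oyaqac'
They differ.

No


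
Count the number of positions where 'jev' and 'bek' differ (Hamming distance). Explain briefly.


Alignment:
Position 1: 'j' vs 'b' = DIFFER
Position 2: 'e' vs 'e' = match
Position 3: 'v' vs 'k' = DIFFER
Total differences: 2

2


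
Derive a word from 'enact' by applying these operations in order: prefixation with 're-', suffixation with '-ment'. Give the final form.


Step 1: Add prefix 're-' to 'enact' = 'reenact'
Step 2: Add suffix '-ment' to 'reenact' = 'reenactment'

reenactment


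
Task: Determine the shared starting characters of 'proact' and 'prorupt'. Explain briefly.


Compare from the start: 3 characters match: 'pro'. Mismatch at position 4: 'a' vs 'r'.

pro


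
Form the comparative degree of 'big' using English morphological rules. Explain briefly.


Apply comparative formation (double final consonant, add -er): 'big' -> 'bigger'.

bigger


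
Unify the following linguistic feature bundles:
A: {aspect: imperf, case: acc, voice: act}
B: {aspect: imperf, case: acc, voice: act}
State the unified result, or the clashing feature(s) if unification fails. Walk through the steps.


Compare features:
aspect: A=imperf vs B=imperf -> unified: imperf
case: A=acc vs B=acc -> unified: acc
voice: A=act vs B=act -> unified: act
No clashes found.

Unified: {aspect: imperf, case: acc, voice: act}


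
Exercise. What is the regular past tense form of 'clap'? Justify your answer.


Apply rule: Double final consonant and add -ed. 'clap' becomes 'clapped'.

clapped


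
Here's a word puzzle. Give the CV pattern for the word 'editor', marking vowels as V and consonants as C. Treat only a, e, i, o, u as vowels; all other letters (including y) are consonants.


Letter mapping: e = V, d = C, i = V, t = C, o = V, r = C.

VCVCVC


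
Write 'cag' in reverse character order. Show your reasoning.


Reverse 'cag' character by character: 'gac'.

gac


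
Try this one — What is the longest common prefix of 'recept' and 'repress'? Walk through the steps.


Compare from the start: 2 characters match: 're'. Mismatch at position 3: 'c' vs 'p'.

re


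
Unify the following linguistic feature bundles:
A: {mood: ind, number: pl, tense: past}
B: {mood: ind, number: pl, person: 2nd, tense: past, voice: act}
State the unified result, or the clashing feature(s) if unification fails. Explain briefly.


Compare features:
mood: A=ind vs B=ind -> unified: ind
number: A=pl vs B=pl -> unified: pl
person: A=_ vs B=2nd -> unified: 2nd
tense: A=past vs B=past -> unified: past
voice: A=_ vs B=act -> unified: act
No clashes found.

Unified: {mood: ind, number: pl, person: 2nd, tense: past, voice: act}


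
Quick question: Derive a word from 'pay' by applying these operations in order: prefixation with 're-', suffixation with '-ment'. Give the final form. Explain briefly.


Step 1: Add prefix 're-' to 'pay' = 'repay'
Step 2: Add suffix '-ment' to 'repay' = 'repayment'

repayment


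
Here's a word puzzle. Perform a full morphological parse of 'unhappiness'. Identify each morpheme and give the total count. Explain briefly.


Step 1: Identify prefix: 'un' (meaning: not/reverse)
Step 2: Identify root: 'happy'
Step 3: Identify suffix(es): 'ness'
Decomposition: un- (prefix: not/reverse) + happy (root) + -ness (suffix: state of)
Total morphemes: 3

3 morphemes (un- (prefix: not/reverse) + happy (root) + -ness (suffix: state of))


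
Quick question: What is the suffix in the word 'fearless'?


The word 'fearless' = 'fear' (root) + '-less' (suffix). The suffix is '-less'.

less


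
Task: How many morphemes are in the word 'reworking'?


Decomposition: re- (prefix) + work (root) + -ing (suffix) = 3 morpheme(s)

3 morphemes


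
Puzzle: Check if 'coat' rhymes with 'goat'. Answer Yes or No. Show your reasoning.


Rime (stressed vowel + following sounds) of 'coat': -oat = /oʊt/
Rime of 'goat': -oat = /oʊt/
/oʊt/ and /oʊt/ are the same ending sound, so the words rhyme.

Yes


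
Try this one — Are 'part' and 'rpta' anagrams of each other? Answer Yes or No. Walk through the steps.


Sorted letters of 'part': 'aprt'
Sorted letters of 'rpta': 'aprt'
They match.

Yes


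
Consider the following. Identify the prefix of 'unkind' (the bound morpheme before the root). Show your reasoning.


The word 'unkind' = 'un' (prefix) + 'kind' (root). The prefix is 'un'.

un


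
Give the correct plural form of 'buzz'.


Apply rule: Add -es (sibilant/fricative ending). 'buzz' becomes 'buzzes'.

buzzes


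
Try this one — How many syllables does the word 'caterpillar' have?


Break 'caterpillar' into syllables: cat-er-pil-lar -> cat | er | pil | lar = 4 syllables

4 syllables


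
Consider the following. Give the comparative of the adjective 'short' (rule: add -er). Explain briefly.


Apply comparative formation (add -er): 'short' -> 'shorter'.

shorter


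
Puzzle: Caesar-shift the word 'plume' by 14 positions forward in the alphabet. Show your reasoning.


Shift each letter by 14: p -> d, l -> z, u -> i, m -> a, e -> s. Result: 'dzias'.

dzias


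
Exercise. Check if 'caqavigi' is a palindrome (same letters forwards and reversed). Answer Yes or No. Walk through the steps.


Forward: 'caqavigi'
Reversed: 'igivaqac'
They differ.

No


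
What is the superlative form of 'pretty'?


Apply superlative formation (consonant + y: change y to i, add -est): 'pretty' -> 'prettiest'.

prettiest


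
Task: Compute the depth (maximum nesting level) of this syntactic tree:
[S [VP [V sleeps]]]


Count bracket nesting levels:
'[' at pos 0: depth = 1
'[' at pos 3: depth = 2
'[' at pos 7: depth = 3
Maximum depth reached: 3

3


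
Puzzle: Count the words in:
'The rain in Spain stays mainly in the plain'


Split into words: The | rain | in | Spain | stays | mainly | in | the | plain = 9 words.

9


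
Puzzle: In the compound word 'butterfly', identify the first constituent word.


Split 'butterfly' into 'butter' + 'fly'. The first part is 'butter'.

butter


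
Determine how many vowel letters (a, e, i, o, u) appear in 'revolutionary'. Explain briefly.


Vowels in 'revolutionary': e, o, u, i, o, a = 6 vowels.

6


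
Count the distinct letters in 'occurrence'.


Unique letters in 'occurrence': {c, e, n, o, r, u} = 6 distinct letters.

6


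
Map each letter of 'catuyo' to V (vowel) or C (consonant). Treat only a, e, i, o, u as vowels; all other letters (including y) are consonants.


Letter mapping: c = C, a = V, t = C, u = V, y = C, o = V.

CVCVCV


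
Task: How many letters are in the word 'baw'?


Spell out 'baw' and number each letter: b(1), a(2), w(3). Total: 3 letters.

3


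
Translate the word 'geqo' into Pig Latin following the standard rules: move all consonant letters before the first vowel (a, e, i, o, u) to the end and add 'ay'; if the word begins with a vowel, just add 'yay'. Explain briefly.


'geqo': move consonant cluster 'g' to end and add 'ay': 'eqogay'.

eqogay


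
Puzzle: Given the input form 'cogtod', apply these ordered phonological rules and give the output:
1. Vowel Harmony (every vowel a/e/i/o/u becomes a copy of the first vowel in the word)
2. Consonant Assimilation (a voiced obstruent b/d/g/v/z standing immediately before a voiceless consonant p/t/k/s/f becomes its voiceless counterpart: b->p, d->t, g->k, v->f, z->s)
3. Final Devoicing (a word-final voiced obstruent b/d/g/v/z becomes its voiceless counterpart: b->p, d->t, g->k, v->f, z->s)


Starting form: 'cogtod'
Rule 1: Vowel Harmony: all vowels already match. No change.
Rule 2: Consonant Assimilation: voiced obstruent before voiceless consonant becomes voiceless ('gt' -> 'kt'). 'cogtod' -> 'coktod'
Rule 3: Final Devoicing: word-final voiced obstruent 'd' becomes voiceless 't'. 'coktod' -> 'coktot'
Final form: 'coktot'

coktot


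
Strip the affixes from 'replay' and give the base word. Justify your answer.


Remove prefix 're' from 'replay' to get root 'play'.

play


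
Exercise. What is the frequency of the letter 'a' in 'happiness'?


Letter 'a' in 'happiness': found at position(s) 2 = 1 occurrence(s).

1


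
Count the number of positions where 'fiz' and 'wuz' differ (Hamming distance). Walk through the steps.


Alignment:
Position 1: 'f' vs 'w' = DIFFER
Position 2: 'i' vs 'u' = DIFFER
Position 3: 'z' vs 'z' = match
Total differences: 2

2


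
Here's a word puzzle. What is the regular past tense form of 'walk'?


Apply rule: Add -ed. 'walk' becomes 'walked'.

walked


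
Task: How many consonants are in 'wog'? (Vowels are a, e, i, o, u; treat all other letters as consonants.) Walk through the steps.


Consonants in 'wog': w, g = 2 consonants.

2


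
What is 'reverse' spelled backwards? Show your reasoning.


Reverse 'reverse' character by character: 'esrever'.

esrever


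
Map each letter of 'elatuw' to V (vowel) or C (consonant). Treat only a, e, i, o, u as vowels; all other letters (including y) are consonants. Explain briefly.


Letter mapping: e = V, l = C, a = V, t = C, u = V, w = C.

VCVCVC


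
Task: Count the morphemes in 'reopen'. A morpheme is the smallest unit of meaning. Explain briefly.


Decomposition: re- (prefix) + open (root) = 2 morpheme(s)

2 morphemes


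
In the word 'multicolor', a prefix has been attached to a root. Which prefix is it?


The word 'multicolor' = 'multi' (prefix) + 'color' (root). The prefix is 'multi'.

multi


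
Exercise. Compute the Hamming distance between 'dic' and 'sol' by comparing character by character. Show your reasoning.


Alignment:
Position 1: 'd' vs 's' = DIFFER
Position 2: 'i' vs 'o' = DIFFER
Position 3: 'c' vs 'l' = DIFFER
Total differences: 3

3


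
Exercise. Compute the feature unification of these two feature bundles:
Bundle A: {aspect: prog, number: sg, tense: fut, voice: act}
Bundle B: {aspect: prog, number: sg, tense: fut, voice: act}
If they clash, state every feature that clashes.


Compare features:
aspect: A=prog vs B=prog -> unified: prog
number: A=sg vs B=sg -> unified: sg
tense: A=fut vs B=fut -> unified: fut
voice: A=act vs B=act -> unified: act
No clashes found.

Unified: {aspect: prog, number: sg, tense: fut, voice: act}


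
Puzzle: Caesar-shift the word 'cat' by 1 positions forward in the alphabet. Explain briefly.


Shift each letter by 1: c -> d, a -> b, t -> u. Result: 'dbu'.

dbu


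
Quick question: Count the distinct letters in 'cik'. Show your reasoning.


Unique letters in 'cik': {c, i, k} = 3 distinct letters.

3


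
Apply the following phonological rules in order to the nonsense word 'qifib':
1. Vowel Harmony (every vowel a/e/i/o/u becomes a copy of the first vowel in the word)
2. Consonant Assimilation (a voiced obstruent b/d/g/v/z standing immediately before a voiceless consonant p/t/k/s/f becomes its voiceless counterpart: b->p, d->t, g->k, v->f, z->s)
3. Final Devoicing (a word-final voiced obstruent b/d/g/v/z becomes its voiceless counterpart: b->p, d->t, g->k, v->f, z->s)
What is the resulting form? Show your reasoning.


Starting form: 'qifib'
Rule 1: Vowel Harmony: all vowels already match. No change.
Rule 2: Consonant Assimilation: no voiced obstruent (b/d/g/v/z) stands immediately before a voiceless consonant (p/t/k/s/f). No change.
Rule 3: Final Devoicing: word-final voiced obstruent 'b' becomes voiceless 'p'. 'qifib' -> 'qifip'
Final form: 'qifip'

qifip


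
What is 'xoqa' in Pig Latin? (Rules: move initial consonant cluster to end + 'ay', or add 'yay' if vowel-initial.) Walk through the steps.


'xoqa': move consonant cluster 'x' to end and add 'ay': 'oqaxay'.

oqaxay


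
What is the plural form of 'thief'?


Apply rule: Change -f to -ves. 'thief' becomes 'thieves'.

thieves


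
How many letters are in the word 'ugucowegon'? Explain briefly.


Spell out 'ugucowegon' and number each letter: u(1), g(2), u(3), c(4), o(5), w(6), e(7), g(8), o(9), n(10). Total: 10 letters.

10


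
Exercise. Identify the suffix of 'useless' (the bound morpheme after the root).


The word 'useless' = 'use' (root) + '-less' (suffix). The suffix is '-less'.

less


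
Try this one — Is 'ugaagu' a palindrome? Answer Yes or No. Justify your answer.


Forward: 'ugaagu'
Reversed: 'ugaagu'
They are identical.

Yes


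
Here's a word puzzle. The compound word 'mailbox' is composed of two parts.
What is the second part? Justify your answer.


Split 'mailbox' into 'mail' + 'box'. The second part is 'box'.

box


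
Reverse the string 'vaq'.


Reverse 'vaq' character by character: 'qav'.

qav


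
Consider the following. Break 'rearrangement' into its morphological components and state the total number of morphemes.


Step 1: Identify prefix: 're' (meaning: again)
Step 2: Identify root: 'arrange'
Step 3: Identify suffix(es): 'ment'
Decomposition: re- (prefix: again) + arrange (root) + -ment (suffix: action/result)
Total morphemes: 3

3 morphemes (re- (prefix: again) + arrange (root) + -ment (suffix: action/result))


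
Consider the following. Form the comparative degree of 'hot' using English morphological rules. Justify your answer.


Apply comparative formation (double final consonant, add -er): 'hot' -> 'hotter'.

hotter


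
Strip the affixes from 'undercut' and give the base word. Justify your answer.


Remove prefix 'under' from 'undercut' to get root 'cut'.

cut


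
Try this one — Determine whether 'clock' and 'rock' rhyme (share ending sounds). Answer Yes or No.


Rime (stressed vowel + following sounds) of 'clock': -ock = /ɒk/
Rime of 'rock': -ock = /ɒk/
/ɒk/ and /ɒk/ are the same ending sound, so the words rhyme.

Yes


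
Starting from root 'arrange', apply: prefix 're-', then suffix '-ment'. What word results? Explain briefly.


Step 1: Add prefix 're-' to 'arrange' = 'rearrange'
Step 2: Add suffix '-ment' to 'rearrange' = 'rearrangement'

rearrangement


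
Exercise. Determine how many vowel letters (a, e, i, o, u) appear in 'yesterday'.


Vowels in 'yesterday': e, e, a = 3 vowels.

3


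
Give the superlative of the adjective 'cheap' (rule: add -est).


Apply superlative formation (add -est): 'cheap' -> 'cheapest'.

cheapest


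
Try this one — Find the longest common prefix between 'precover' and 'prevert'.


Compare from the start: 3 characters match: 'pre'. Mismatch at position 4: 'c' vs 'v'.

pre


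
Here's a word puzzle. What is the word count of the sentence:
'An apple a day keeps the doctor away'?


Split into words: An | apple | a | day | keeps | the | doctor | away = 8 words.

8


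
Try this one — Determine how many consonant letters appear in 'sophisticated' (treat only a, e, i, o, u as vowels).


Consonants in 'sophisticated': s, p, h, s, t, c, t, d = 8 consonants.

8


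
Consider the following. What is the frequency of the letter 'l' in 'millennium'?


Letter 'l' in 'millennium': found at position(s) 3, 4 = 2 occurrence(s).

2


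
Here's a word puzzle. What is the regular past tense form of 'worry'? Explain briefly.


Apply rule: Change -y to -ied. 'worry' becomes 'worried'.

worried


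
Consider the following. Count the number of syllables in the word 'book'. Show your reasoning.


Break 'book' into syllables: book -> book = 1 syllable

1 syllable


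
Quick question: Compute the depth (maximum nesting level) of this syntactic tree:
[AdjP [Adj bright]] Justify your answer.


Count bracket nesting levels:
'[' at pos 0: depth = 1
'[' at pos 6: depth = 2
Maximum depth reached: 2

2


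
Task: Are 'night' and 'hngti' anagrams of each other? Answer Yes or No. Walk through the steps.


Sorted letters of 'night': 'ghint'
Sorted letters of 'hngti': 'ghint'
They match.

Yes


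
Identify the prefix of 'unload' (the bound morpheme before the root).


The word 'unload' = 'un' (prefix) + 'load' (root). The prefix is 'un'.

un


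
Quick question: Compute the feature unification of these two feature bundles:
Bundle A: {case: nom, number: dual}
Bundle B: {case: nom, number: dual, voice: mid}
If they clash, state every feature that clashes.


Compare features:
case: A=nom vs B=nom -> unified: nom
number: A=dual vs B=dual -> unified: dual
voice: A=_ vs B=mid -> unified: mid
No clashes found.

Unified: {case: nom, number: dual, voice: mid}


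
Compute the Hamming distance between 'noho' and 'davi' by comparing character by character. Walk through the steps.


Alignment:
Position 1: 'n' vs 'd' = DIFFER
Position 2: 'o' vs 'a' = DIFFER
Position 3: 'h' vs 'v' = DIFFER
Position 4: 'o' vs 'i' = DIFFER
Total differences: 4

4


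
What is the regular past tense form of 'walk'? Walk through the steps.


Apply rule: Add -ed. 'walk' becomes 'walked'.

walked


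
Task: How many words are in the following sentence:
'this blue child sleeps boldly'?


Split into words: this | blue | child | sleeps | boldly = 5 words.

5


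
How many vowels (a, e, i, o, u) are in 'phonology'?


Vowels in 'phonology': o, o, o = 3 vowels.

3


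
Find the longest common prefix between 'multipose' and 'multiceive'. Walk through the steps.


Compare from the start: 5 characters match: 'multi'. Mismatch at position 6: 'p' vs 'c'.

multi


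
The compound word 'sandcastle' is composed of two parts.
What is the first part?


Split 'sandcastle' into 'sand' + 'castle'. The first part is 'sand'.

sand


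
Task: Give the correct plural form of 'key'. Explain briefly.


Apply rule: Add -s. 'key' becomes 'keys'.

keys


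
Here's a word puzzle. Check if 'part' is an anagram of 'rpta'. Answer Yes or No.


Sorted letters of 'part': 'aprt'
Sorted letters of 'rpta': 'aprt'
They match.

Yes


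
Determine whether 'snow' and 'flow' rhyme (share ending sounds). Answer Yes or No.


Rime (stressed vowel + following sounds) of 'snow': -ow = /oʊ/
Rime of 'flow': -ow = /oʊ/
/oʊ/ and /oʊ/ are the same ending sound, so the words rhyme.

Yes
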